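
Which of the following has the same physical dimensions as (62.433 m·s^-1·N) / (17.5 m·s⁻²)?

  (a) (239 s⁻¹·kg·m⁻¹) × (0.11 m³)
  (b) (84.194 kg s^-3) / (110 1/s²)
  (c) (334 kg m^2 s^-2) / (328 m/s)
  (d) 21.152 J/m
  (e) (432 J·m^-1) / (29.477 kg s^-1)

(c)

Reference: [kg·m²·s⁻³] / [m·s⁻²] = kg·m·s⁻¹.
Each option:
  (a) [kg·m⁻¹·s⁻¹] · [m³] = kg·m²·s⁻¹
  (b) [kg·s⁻³] / [s⁻²] = kg·s⁻¹
  (c) [kg·m²·s⁻²] / [m·s⁻¹] = kg·m·s⁻¹  ← same
  (d) J·m⁻¹ = N·m·m⁻¹ = kg·m·s⁻²
  (e) [kg·m·s⁻²] / [kg·s⁻¹] = m·s⁻¹
Only (c) matches kg·m·s⁻¹.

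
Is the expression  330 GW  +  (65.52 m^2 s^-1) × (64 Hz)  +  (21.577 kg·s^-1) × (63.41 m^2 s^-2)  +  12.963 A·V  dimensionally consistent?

No

In SI base units:
  330 GW:  W = J·s⁻¹ = kg·m²·s⁻³
  (65.52 m^2 s^-1) × (64 Hz):  [m²·s⁻¹] · [s⁻¹] = m²·s⁻²
  (21.577 kg·s^-1) × (63.41 m^2 s^-2):  [kg·s⁻¹] · [m²·s⁻²] = kg·m²·s⁻³
  12.963 A·V:  V·A = J·C⁻¹·A = kg·m²·s⁻³
The terms do not share a single dimension (kg·m²·s⁻³ vs m²·s⁻²).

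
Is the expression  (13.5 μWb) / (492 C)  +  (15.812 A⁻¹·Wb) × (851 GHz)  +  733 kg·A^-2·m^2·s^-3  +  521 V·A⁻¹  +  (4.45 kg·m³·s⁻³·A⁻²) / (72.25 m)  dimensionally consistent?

Yes

Dimensions:
  (13.5 μWb) / (492 C):  [kg·m²·s⁻²·A⁻¹] / [s·A] = kg·m²·s⁻³·A⁻²
  (15.812 A⁻¹·Wb) × (851 GHz):  [kg·m²·s⁻²·A⁻²] · [s⁻¹] = kg·m²·s⁻³·A⁻²
  733 kg·A^-2·m^2·s^-3:  kg·m²·s⁻³·A⁻²
  521 V·A⁻¹:  V·A⁻¹ = J·C⁻¹·A⁻¹ = kg·m²·s⁻³·A⁻²
  (4.45 kg·m³·s⁻³·A⁻²) / (72.25 m):  [kg·m³·s⁻³·A⁻²] / [m] = kg·m²·s⁻³·A⁻²
Every term reduces to kg·m²·s⁻³·A⁻².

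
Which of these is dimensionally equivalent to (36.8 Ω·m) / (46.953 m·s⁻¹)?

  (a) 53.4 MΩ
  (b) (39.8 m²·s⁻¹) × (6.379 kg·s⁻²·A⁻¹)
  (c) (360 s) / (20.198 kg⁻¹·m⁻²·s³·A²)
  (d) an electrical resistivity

(c)

Reference: [kg·m³·s⁻³·A⁻²] / [m·s⁻¹] = kg·m²·s⁻²·A⁻².
Each option:
  (a) Ω = V·A⁻¹ = kg·m²·s⁻³·A⁻²
  (b) [m²·s⁻¹] · [kg·s⁻²·A⁻¹] = kg·m²·s⁻³·A⁻¹
  (c) [s] / [kg⁻¹·m⁻²·s³·A²] = kg·m²·s⁻²·A⁻²  ← same
  (d) [electrical resistivity] = kg·m³·s⁻³·A⁻²
Only (c) matches kg·m²·s⁻²·A⁻².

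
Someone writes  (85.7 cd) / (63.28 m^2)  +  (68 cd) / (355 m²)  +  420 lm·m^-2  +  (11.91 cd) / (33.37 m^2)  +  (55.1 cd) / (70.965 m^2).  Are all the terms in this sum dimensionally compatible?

Yes

Work out the base dimensions of each:
  (85.7 cd) / (63.28 m^2):  [cd] / [m²] = m⁻²·cd
  (68 cd) / (355 m²):  [cd] / [m²] = m⁻²·cd
  420 lm·m^-2:  lm·m⁻² = cd·m⁻² = m⁻²·cd
  (11.91 cd) / (33.37 m^2):  [cd] / [m²] = m⁻²·cd
  (55.1 cd) / (70.965 m^2):  [cd] / [m²] = m⁻²·cd
Every term reduces to m⁻²·cd.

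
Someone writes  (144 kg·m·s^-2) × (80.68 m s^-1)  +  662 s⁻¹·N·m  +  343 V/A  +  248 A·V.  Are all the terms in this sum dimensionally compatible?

No

Work out the base dimensions of each:
  (144 kg·m·s^-2) × (80.68 m s^-1):  [kg·m·s⁻²] · [m·s⁻¹] = kg·m²·s⁻³
  662 s⁻¹·N·m:  N·m·s⁻¹ = kg·m·s⁻²·m·s⁻¹ = kg·m²·s⁻³
  343 V/A:  V·A⁻¹ = J·C⁻¹·A⁻¹ = kg·m²·s⁻³·A⁻²
  248 A·V:  V·A = J·C⁻¹·A = kg·m²·s⁻³
The terms do not share a single dimension (kg·m²·s⁻³ vs kg·m²·s⁻³·A⁻²).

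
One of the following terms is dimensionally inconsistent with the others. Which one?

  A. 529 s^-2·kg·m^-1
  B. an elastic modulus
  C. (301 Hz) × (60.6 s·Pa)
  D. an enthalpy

Reduce each to base SI dimensions:
  A. kg·m⁻¹·s⁻²
  B. [elastic modulus] = kg·m⁻¹·s⁻²
  C. [s⁻¹] · [kg·m⁻¹·s⁻¹] = kg·m⁻¹·s⁻²
  D. [enthalpy] = kg·m²·s⁻²
All reduce to kg·m⁻¹·s⁻² except D., which is kg·m²·s⁻².

D.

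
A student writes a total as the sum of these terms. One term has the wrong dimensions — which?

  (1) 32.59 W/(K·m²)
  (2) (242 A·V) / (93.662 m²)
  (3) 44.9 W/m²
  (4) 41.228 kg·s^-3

(1)

Expand each in SI base units:
  (1) W·m⁻²·K⁻¹ = J·s⁻¹·m⁻²·K⁻¹ = kg·s⁻³·K⁻¹
  (2) [kg·m²·s⁻³] / [m²] = kg·s⁻³
  (3) W·m⁻² = J·s⁻¹·m⁻² = kg·s⁻³
  (4) kg·s⁻³
All reduce to kg·s⁻³ except (1), which is kg·s⁻³·K⁻¹.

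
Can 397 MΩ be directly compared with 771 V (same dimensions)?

Reduce each to base SI dimensions:
  397 MΩ:  Ω = V·A⁻¹ = kg·m²·s⁻³·A⁻²
  771 V:  V = J·C⁻¹ = kg·m²·s⁻³·A⁻¹
kg·m²·s⁻³·A⁻² ≠ kg·m²·s⁻³·A⁻¹, so they cannot be added.

No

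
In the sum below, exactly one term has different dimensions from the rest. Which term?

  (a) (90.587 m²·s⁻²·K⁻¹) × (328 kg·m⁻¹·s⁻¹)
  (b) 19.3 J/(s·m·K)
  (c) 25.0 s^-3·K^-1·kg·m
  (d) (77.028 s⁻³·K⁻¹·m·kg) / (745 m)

(d)

Dimensions:
  (a) [m²·s⁻²·K⁻¹] · [kg·m⁻¹·s⁻¹] = kg·m·s⁻³·K⁻¹
  (b) J·s⁻¹·m⁻¹·K⁻¹ = N·m·s⁻¹·m⁻¹·K⁻¹ = kg·m·s⁻³·K⁻¹
  (c) kg·m·s⁻³·K⁻¹
  (d) [kg·m·s⁻³·K⁻¹] / [m] = kg·s⁻³·K⁻¹
All reduce to kg·m·s⁻³·K⁻¹ except (d), which is kg·s⁻³·K⁻¹.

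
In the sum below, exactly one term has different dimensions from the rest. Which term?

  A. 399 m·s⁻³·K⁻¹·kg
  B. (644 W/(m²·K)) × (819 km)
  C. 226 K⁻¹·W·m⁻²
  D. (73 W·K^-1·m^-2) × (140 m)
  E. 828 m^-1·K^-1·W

Expand each in SI base units:
  A. kg·m·s⁻³·K⁻¹
  B. [kg·s⁻³·K⁻¹] · [m] = kg·m·s⁻³·K⁻¹
  C. W·m⁻²·K⁻¹ = J·s⁻¹·m⁻²·K⁻¹ = kg·s⁻³·K⁻¹
  D. [kg·s⁻³·K⁻¹] · [m] = kg·m·s⁻³·K⁻¹
  E. W·m⁻¹·K⁻¹ = J·s⁻¹·m⁻¹·K⁻¹ = kg·m·s⁻³·K⁻¹
All reduce to kg·m·s⁻³·K⁻¹ except C., which is kg·s⁻³·K⁻¹.

C.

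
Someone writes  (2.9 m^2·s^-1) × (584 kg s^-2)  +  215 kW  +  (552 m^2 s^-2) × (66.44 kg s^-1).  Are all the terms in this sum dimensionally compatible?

Yes

Dimensions:
  (2.9 m^2·s^-1) × (584 kg s^-2):  [m²·s⁻¹] · [kg·s⁻²] = kg·m²·s⁻³
  215 kW:  W = J·s⁻¹ = kg·m²·s⁻³
  (552 m^2 s^-2) × (66.44 kg s^-1):  [m²·s⁻²] · [kg·s⁻¹] = kg·m²·s⁻³
Every term reduces to kg·m²·s⁻³.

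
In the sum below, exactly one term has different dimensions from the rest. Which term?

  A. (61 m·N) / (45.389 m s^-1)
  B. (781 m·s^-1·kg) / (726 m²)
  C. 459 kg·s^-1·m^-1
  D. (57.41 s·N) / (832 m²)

Dimensions:
  A. [kg·m²·s⁻²] / [m·s⁻¹] = kg·m·s⁻¹
  B. [kg·m·s⁻¹] / [m²] = kg·m⁻¹·s⁻¹
  C. kg·m⁻¹·s⁻¹
  D. [kg·m·s⁻¹] / [m²] = kg·m⁻¹·s⁻¹
All reduce to kg·m⁻¹·s⁻¹ except A., which is kg·m·s⁻¹.

A.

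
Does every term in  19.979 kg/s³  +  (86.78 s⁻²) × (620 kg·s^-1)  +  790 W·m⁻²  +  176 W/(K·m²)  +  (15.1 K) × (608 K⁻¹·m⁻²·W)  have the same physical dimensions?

No

In SI base units:
  19.979 kg/s³:  kg·s⁻³
  (86.78 s⁻²) × (620 kg·s^-1):  [s⁻²] · [kg·s⁻¹] = kg·s⁻³
  790 W·m⁻²:  W·m⁻² = J·s⁻¹·m⁻² = kg·s⁻³
  176 W/(K·m²):  W·m⁻²·K⁻¹ = J·s⁻¹·m⁻²·K⁻¹ = kg·s⁻³·K⁻¹
  (15.1 K) × (608 K⁻¹·m⁻²·W):  [K] · [kg·s⁻³·K⁻¹] = kg·s⁻³
The terms do not share a single dimension (kg·s⁻³ vs kg·s⁻³·K⁻¹).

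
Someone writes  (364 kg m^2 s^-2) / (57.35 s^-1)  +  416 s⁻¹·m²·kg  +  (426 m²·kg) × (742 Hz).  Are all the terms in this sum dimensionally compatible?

Yes

Dimensions:
  (364 kg m^2 s^-2) / (57.35 s^-1):  [kg·m²·s⁻²] / [s⁻¹] = kg·m²·s⁻¹
  416 s⁻¹·m²·kg:  kg·m²·s⁻¹
  (426 m²·kg) × (742 Hz):  [kg·m²] · [s⁻¹] = kg·m²·s⁻¹
Every term reduces to kg·m²·s⁻¹.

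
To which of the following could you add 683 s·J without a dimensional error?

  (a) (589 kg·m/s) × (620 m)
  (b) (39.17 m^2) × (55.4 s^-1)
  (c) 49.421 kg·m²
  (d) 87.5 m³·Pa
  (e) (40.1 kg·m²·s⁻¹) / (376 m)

(a)

Reference: J·s = N·m·s = kg·m²·s⁻¹.
Each option:
  (a) [kg·m·s⁻¹] · [m] = kg·m²·s⁻¹  ← same
  (b) [m²] · [s⁻¹] = m²·s⁻¹
  (c) kg·m²
  (d) Pa·m³ = N·m⁻²·m³ = kg·m²·s⁻²
  (e) [kg·m²·s⁻¹] / [m] = kg·m·s⁻¹
Only (a) matches kg·m²·s⁻¹.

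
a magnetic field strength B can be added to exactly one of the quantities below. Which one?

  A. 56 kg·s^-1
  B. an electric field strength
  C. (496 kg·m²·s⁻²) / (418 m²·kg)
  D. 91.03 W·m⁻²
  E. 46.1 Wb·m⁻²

Reference: [magnetic field strength B] = kg·s⁻²·A⁻¹.
Each option:
  A. kg·s⁻¹
  B. [electric field strength] = kg·m·s⁻³·A⁻¹
  C. [kg·m²·s⁻²] / [kg·m²] = s⁻²
  D. W·m⁻² = J·s⁻¹·m⁻² = kg·s⁻³
  E. Wb·m⁻² = V·s·m⁻² = kg·s⁻²·A⁻¹  ← same
Only E. matches kg·s⁻²·A⁻¹.

E.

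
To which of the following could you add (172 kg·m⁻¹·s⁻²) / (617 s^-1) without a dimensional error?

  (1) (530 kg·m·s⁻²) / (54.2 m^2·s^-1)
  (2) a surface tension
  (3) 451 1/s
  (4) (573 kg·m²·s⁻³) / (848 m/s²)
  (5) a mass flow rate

(1)

Reference: [kg·m⁻¹·s⁻²] / [s⁻¹] = kg·m⁻¹·s⁻¹.
Each option:
  (1) [kg·m·s⁻²] / [m²·s⁻¹] = kg·m⁻¹·s⁻¹  ← same
  (2) [surface tension] = kg·s⁻²
  (3) s⁻¹
  (4) [kg·m²·s⁻³] / [m·s⁻²] = kg·m·s⁻¹
  (5) [mass flow rate] = kg·s⁻¹
Only (1) matches kg·m⁻¹·s⁻¹.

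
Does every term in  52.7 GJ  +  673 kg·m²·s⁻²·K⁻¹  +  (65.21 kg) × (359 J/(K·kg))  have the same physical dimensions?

No

In SI base units:
  52.7 GJ:  J = N·m = kg·m²·s⁻²
  673 kg·m²·s⁻²·K⁻¹:  kg·m²·s⁻²·K⁻¹
  (65.21 kg) × (359 J/(K·kg)):  [kg] · [m²·s⁻²·K⁻¹] = kg·m²·s⁻²·K⁻¹
The terms do not share a single dimension (kg·m²·s⁻² vs kg·m²·s⁻²·K⁻¹).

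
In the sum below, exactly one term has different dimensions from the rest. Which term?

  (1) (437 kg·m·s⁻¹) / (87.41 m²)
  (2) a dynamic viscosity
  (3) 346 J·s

Dimensions:
  (1) [kg·m·s⁻¹] / [m²] = kg·m⁻¹·s⁻¹
  (2) [dynamic viscosity] = kg·m⁻¹·s⁻¹
  (3) J·s = N·m·s = kg·m²·s⁻¹
All reduce to kg·m⁻¹·s⁻¹ except (3), which is kg·m²·s⁻¹.

(3)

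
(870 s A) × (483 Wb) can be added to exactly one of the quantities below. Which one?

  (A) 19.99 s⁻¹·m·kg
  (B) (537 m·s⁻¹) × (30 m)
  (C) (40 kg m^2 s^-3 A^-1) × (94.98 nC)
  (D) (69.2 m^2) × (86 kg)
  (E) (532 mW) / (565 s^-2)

Reference: [s·A] · [kg·m²·s⁻²·A⁻¹] = kg·m²·s⁻¹.
Each option:
  (A) kg·m·s⁻¹
  (B) [m·s⁻¹] · [m] = m²·s⁻¹
  (C) [kg·m²·s⁻³·A⁻¹] · [s·A] = kg·m²·s⁻²
  (D) [m²] · [kg] = kg·m²
  (E) [kg·m²·s⁻³] / [s⁻²] = kg·m²·s⁻¹  ← same
Only (E) matches kg·m²·s⁻¹.

(E)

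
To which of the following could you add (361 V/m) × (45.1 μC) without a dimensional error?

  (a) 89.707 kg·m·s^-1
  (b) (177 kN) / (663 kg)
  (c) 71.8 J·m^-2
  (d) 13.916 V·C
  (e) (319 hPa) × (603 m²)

Reference: [kg·m·s⁻³·A⁻¹] · [s·A] = kg·m·s⁻².
Each option:
  (a) kg·m·s⁻¹
  (b) [kg·m·s⁻²] / [kg] = m·s⁻²
  (c) J·m⁻² = N·m·m⁻² = kg·s⁻²
  (d) C·V = s·A·J·C⁻¹ = kg·m²·s⁻²
  (e) [kg·m⁻¹·s⁻²] · [m²] = kg·m·s⁻²  ← same
Only (e) matches kg·m·s⁻².

(e)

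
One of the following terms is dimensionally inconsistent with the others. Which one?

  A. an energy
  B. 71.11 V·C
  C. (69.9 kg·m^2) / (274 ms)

C.

Work out the base dimensions of each:
  A. [energy] = kg·m²·s⁻²
  B. C·V = s·A·J·C⁻¹ = kg·m²·s⁻²
  C. [kg·m²] / [s] = kg·m²·s⁻¹
All reduce to kg·m²·s⁻² except C., which is kg·m²·s⁻¹.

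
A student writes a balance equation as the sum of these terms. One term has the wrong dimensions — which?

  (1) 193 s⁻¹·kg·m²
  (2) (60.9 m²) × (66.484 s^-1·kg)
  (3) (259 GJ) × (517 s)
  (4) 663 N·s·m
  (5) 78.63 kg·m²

(5)

Dimensions:
  (1) kg·m²·s⁻¹
  (2) [m²] · [kg·s⁻¹] = kg·m²·s⁻¹
  (3) [kg·m²·s⁻²] · [s] = kg·m²·s⁻¹
  (4) N·m·s = kg·m·s⁻²·m·s = kg·m²·s⁻¹
  (5) kg·m²
All reduce to kg·m²·s⁻¹ except (5), which is kg·m².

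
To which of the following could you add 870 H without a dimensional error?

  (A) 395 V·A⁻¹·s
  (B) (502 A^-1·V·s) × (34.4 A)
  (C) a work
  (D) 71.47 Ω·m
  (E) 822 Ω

Reference: H = V·s·A⁻¹ = kg·m²·s⁻²·A⁻².
Each option:
  (A) V·s·A⁻¹ = J·C⁻¹·s·A⁻¹ = kg·m²·s⁻²·A⁻²  ← same
  (B) [kg·m²·s⁻²·A⁻²] · [A] = kg·m²·s⁻²·A⁻¹
  (C) [work] = kg·m²·s⁻²
  (D) Ω·m = V·A⁻¹·m = kg·m³·s⁻³·A⁻²
  (E) Ω = V·A⁻¹ = kg·m²·s⁻³·A⁻²
Only (A) matches kg·m²·s⁻²·A⁻².

(A)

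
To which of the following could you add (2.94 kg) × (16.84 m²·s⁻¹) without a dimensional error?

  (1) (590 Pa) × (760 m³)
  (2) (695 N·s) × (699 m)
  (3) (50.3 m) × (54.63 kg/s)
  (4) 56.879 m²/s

(2)

Reference: [kg] · [m²·s⁻¹] = kg·m²·s⁻¹.
Each option:
  (1) [kg·m⁻¹·s⁻²] · [m³] = kg·m²·s⁻²
  (2) [kg·m·s⁻¹] · [m] = kg·m²·s⁻¹  ← same
  (3) [m] · [kg·s⁻¹] = kg·m·s⁻¹
  (4) m²·s⁻¹
Only (2) matches kg·m²·s⁻¹.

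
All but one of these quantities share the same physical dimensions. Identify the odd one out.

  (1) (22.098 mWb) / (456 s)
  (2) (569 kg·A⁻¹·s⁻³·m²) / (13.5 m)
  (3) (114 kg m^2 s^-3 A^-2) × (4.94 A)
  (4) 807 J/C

Reduce each to base SI dimensions:
  (1) [kg·m²·s⁻²·A⁻¹] / [s] = kg·m²·s⁻³·A⁻¹
  (2) [kg·m²·s⁻³·A⁻¹] / [m] = kg·m·s⁻³·A⁻¹
  (3) [kg·m²·s⁻³·A⁻²] · [A] = kg·m²·s⁻³·A⁻¹
  (4) J·C⁻¹ = N·m·(s·A)⁻¹ = kg·m²·s⁻³·A⁻¹
All reduce to kg·m²·s⁻³·A⁻¹ except (2), which is kg·m·s⁻³·A⁻¹.

(2)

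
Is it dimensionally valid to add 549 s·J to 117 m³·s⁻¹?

No

Expand each in SI base units:
  549 s·J:  J·s = N·m·s = kg·m²·s⁻¹
  117 m³·s⁻¹:  m³·s⁻¹
kg·m²·s⁻¹ ≠ m³·s⁻¹, so they cannot be added.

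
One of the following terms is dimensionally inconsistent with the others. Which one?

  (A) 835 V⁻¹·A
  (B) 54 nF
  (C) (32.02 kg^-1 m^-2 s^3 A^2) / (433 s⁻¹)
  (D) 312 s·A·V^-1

(A)

Work out the base dimensions of each:
  (A) A·V⁻¹ = A·(J·C⁻¹)⁻¹ = kg⁻¹·m⁻²·s³·A²
  (B) F = C·V⁻¹ = kg⁻¹·m⁻²·s⁴·A²
  (C) [kg⁻¹·m⁻²·s³·A²] / [s⁻¹] = kg⁻¹·m⁻²·s⁴·A²
  (D) A·s·V⁻¹ = A·s·(J·C⁻¹)⁻¹ = kg⁻¹·m⁻²·s⁴·A²
All reduce to kg⁻¹·m⁻²·s⁴·A² except (A), which is kg⁻¹·m⁻²·s³·A².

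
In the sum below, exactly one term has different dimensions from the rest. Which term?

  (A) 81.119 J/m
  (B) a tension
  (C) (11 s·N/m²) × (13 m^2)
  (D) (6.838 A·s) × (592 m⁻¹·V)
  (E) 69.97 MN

Reduce each to base SI dimensions:
  (A) J·m⁻¹ = N·m·m⁻¹ = kg·m·s⁻²
  (B) [tension] = kg·m·s⁻²
  (C) [kg·m⁻¹·s⁻¹] · [m²] = kg·m·s⁻¹
  (D) [s·A] · [kg·m·s⁻³·A⁻¹] = kg·m·s⁻²
  (E) N = kg·m·s⁻²
All reduce to kg·m·s⁻² except (C), which is kg·m·s⁻¹.

(C)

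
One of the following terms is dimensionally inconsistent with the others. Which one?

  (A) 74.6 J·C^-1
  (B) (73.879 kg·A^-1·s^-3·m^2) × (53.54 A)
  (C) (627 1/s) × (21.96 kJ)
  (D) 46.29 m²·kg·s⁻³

Work out the base dimensions of each:
  (A) J·C⁻¹ = N·m·(s·A)⁻¹ = kg·m²·s⁻³·A⁻¹
  (B) [kg·m²·s⁻³·A⁻¹] · [A] = kg·m²·s⁻³
  (C) [s⁻¹] · [kg·m²·s⁻²] = kg·m²·s⁻³
  (D) kg·m²·s⁻³
All reduce to kg·m²·s⁻³ except (A), which is kg·m²·s⁻³·A⁻¹.

(A)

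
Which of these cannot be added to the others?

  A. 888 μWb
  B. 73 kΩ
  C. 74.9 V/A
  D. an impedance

A.

Expand each in SI base units:
  A. Wb = V·s = kg·m²·s⁻²·A⁻¹
  B. Ω = V·A⁻¹ = kg·m²·s⁻³·A⁻²
  C. V·A⁻¹ = J·C⁻¹·A⁻¹ = kg·m²·s⁻³·A⁻²
  D. [impedance] = kg·m²·s⁻³·A⁻²
All reduce to kg·m²·s⁻³·A⁻² except A., which is kg·m²·s⁻²·A⁻¹.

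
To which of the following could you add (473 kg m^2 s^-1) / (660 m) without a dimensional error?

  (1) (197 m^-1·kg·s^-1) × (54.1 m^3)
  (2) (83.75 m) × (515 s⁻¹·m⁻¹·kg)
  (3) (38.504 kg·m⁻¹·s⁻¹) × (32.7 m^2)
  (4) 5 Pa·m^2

(3)

Reference: [kg·m²·s⁻¹] / [m] = kg·m·s⁻¹.
Each option:
  (1) [kg·m⁻¹·s⁻¹] · [m³] = kg·m²·s⁻¹
  (2) [m] · [kg·m⁻¹·s⁻¹] = kg·s⁻¹
  (3) [kg·m⁻¹·s⁻¹] · [m²] = kg·m·s⁻¹  ← same
  (4) Pa·m² = N·m⁻²·m² = kg·m·s⁻²
Only (3) matches kg·m·s⁻¹.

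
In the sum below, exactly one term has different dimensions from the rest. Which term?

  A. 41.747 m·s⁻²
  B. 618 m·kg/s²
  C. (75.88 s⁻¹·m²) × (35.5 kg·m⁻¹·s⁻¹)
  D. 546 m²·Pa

A.

In SI base units:
  A. m·s⁻²
  B. kg·m·s⁻²
  C. [m²·s⁻¹] · [kg·m⁻¹·s⁻¹] = kg·m·s⁻²
  D. Pa·m² = N·m⁻²·m² = kg·m·s⁻²
All reduce to kg·m·s⁻² except A., which is m·s⁻².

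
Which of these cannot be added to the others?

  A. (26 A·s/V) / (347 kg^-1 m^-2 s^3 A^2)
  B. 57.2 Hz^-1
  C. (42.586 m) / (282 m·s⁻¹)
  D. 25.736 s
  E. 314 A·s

E.

Expand each in SI base units:
  A. [kg⁻¹·m⁻²·s⁴·A²] / [kg⁻¹·m⁻²·s³·A²] = s
  B. Hz⁻¹ = (s⁻¹)⁻¹ = s
  C. [m] / [m·s⁻¹] = s
  D. s
  E. A·s = s·A
All reduce to s except E., which is s·A.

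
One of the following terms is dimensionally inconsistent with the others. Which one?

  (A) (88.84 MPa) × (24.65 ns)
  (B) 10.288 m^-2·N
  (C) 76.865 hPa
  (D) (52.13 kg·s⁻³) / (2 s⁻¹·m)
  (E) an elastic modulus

Expand each in SI base units:
  (A) [kg·m⁻¹·s⁻²] · [s] = kg·m⁻¹·s⁻¹
  (B) N·m⁻² = kg·m·s⁻²·m⁻² = kg·m⁻¹·s⁻²
  (C) Pa = N·m⁻² = kg·m⁻¹·s⁻²
  (D) [kg·s⁻³] / [m·s⁻¹] = kg·m⁻¹·s⁻²
  (E) [elastic modulus] = kg·m⁻¹·s⁻²
All reduce to kg·m⁻¹·s⁻² except (A), which is kg·m⁻¹·s⁻¹.

(A)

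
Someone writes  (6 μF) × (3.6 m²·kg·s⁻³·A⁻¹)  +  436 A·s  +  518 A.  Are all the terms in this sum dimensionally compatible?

Expand each in SI base units:
  (6 μF) × (3.6 m²·kg·s⁻³·A⁻¹):  [kg⁻¹·m⁻²·s⁴·A²] · [kg·m²·s⁻³·A⁻¹] = s·A
  436 A·s:  A·s = s·A
  518 A:  A
The terms do not share a single dimension (A vs s·A).

No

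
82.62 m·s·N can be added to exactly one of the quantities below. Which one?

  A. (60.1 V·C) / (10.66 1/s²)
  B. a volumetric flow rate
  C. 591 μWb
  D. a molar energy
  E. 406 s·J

E.

Reference: N·m·s = kg·m·s⁻²·m·s = kg·m²·s⁻¹.
Each option:
  A. [kg·m²·s⁻²] / [s⁻²] = kg·m²
  B. [volumetric flow rate] = m³·s⁻¹
  C. Wb = V·s = kg·m²·s⁻²·A⁻¹
  D. [molar energy] = kg·m²·s⁻²·mol⁻¹
  E. J·s = N·m·s = kg·m²·s⁻¹  ← same
Only E. matches kg·m²·s⁻¹.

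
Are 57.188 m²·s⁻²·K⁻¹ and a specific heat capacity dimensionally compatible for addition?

Yes

Reduce each to base SI dimensions:
  57.188 m²·s⁻²·K⁻¹:  m²·s⁻²·K⁻¹
  a specific heat capacity:  [specific heat capacity] = m²·s⁻²·K⁻¹
Both are m²·s⁻²·K⁻¹, so they have the same dimensions and can be added.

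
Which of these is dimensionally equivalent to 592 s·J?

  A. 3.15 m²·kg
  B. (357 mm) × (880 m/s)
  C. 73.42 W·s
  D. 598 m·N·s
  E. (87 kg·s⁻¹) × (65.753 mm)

D.

Reference: J·s = N·m·s = kg·m²·s⁻¹.
Each option:
  A. kg·m²
  B. [m] · [m·s⁻¹] = m²·s⁻¹
  C. W·s = J·s⁻¹·s = kg·m²·s⁻²
  D. N·m·s = kg·m·s⁻²·m·s = kg·m²·s⁻¹  ← same
  E. [kg·s⁻¹] · [m] = kg·m·s⁻¹
Only D. matches kg·m²·s⁻¹.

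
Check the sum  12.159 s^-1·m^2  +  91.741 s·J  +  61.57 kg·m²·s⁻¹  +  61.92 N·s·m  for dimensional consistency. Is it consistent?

No

In SI base units:
  12.159 s^-1·m^2:  m²·s⁻¹
  91.741 s·J:  J·s = N·m·s = kg·m²·s⁻¹
  61.57 kg·m²·s⁻¹:  kg·m²·s⁻¹
  61.92 N·s·m:  N·m·s = kg·m·s⁻²·m·s = kg·m²·s⁻¹
The terms do not share a single dimension (kg·m²·s⁻¹ vs m²·s⁻¹).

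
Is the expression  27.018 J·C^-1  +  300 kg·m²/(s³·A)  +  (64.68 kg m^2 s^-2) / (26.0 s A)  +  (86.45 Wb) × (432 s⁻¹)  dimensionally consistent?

Expand each in SI base units:
  27.018 J·C^-1:  J·C⁻¹ = N·m·(s·A)⁻¹ = kg·m²·s⁻³·A⁻¹
  300 kg·m²/(s³·A):  kg·m²·s⁻³·A⁻¹
  (64.68 kg m^2 s^-2) / (26.0 s A):  [kg·m²·s⁻²] / [s·A] = kg·m²·s⁻³·A⁻¹
  (86.45 Wb) × (432 s⁻¹):  [kg·m²·s⁻²·A⁻¹] · [s⁻¹] = kg·m²·s⁻³·A⁻¹
Every term reduces to kg·m²·s⁻³·A⁻¹.

Yes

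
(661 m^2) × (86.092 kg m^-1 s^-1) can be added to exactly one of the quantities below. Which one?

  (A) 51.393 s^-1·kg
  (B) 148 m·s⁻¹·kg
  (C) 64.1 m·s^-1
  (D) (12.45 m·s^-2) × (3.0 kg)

(B)

Reference: [m²] · [kg·m⁻¹·s⁻¹] = kg·m·s⁻¹.
Each option:
  (A) kg·s⁻¹
  (B) kg·m·s⁻¹  ← same
  (C) m·s⁻¹
  (D) [m·s⁻²] · [kg] = kg·m·s⁻²
Only (B) matches kg·m·s⁻¹.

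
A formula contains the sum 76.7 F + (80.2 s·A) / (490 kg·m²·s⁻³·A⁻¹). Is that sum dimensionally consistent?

Expand each in SI base units:
  76.7 F:  F = C·V⁻¹ = kg⁻¹·m⁻²·s⁴·A²
  (80.2 s·A) / (490 kg·m²·s⁻³·A⁻¹):  [s·A] / [kg·m²·s⁻³·A⁻¹] = kg⁻¹·m⁻²·s⁴·A²
Both are kg⁻¹·m⁻²·s⁴·A², so they have the same dimensions and can be added.

Yes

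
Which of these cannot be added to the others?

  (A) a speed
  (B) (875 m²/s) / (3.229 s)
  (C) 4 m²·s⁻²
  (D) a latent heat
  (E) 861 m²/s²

Dimensions:
  (A) [speed] = m·s⁻¹
  (B) [m²·s⁻¹] / [s] = m²·s⁻²
  (C) m²·s⁻²
  (D) [latent heat] = m²·s⁻²
  (E) m²·s⁻²
All reduce to m²·s⁻² except (A), which is m·s⁻¹.

(A)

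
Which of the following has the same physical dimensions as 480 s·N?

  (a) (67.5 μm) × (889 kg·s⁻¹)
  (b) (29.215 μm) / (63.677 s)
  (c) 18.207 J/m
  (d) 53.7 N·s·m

Reference: N·s = kg·m·s⁻²·s = kg·m·s⁻¹.
Each option:
  (a) [m] · [kg·s⁻¹] = kg·m·s⁻¹  ← same
  (b) [m] / [s] = m·s⁻¹
  (c) J·m⁻¹ = N·m·m⁻¹ = kg·m·s⁻²
  (d) N·m·s = kg·m·s⁻²·m·s = kg·m²·s⁻¹
Only (a) matches kg·m·s⁻¹.

(a)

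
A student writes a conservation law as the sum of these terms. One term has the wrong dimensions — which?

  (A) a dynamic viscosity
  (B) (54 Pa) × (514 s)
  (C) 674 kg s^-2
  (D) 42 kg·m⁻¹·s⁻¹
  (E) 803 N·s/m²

(C)

Dimensions:
  (A) [dynamic viscosity] = kg·m⁻¹·s⁻¹
  (B) [kg·m⁻¹·s⁻²] · [s] = kg·m⁻¹·s⁻¹
  (C) kg·s⁻²
  (D) kg·m⁻¹·s⁻¹
  (E) N·s·m⁻² = kg·m·s⁻²·s·m⁻² = kg·m⁻¹·s⁻¹
All reduce to kg·m⁻¹·s⁻¹ except (C), which is kg·s⁻².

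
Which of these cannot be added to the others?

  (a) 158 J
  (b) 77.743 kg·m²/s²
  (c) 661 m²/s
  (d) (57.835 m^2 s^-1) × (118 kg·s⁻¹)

Dimensions:
  (a) J = N·m = kg·m²·s⁻²
  (b) kg·m²·s⁻²
  (c) m²·s⁻¹
  (d) [m²·s⁻¹] · [kg·s⁻¹] = kg·m²·s⁻²
All reduce to kg·m²·s⁻² except (c), which is m²·s⁻¹.

(c)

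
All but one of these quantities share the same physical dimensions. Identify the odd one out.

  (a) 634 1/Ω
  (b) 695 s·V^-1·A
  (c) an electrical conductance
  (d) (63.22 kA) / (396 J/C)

In SI base units:
  (a) Ω⁻¹ = (V·A⁻¹)⁻¹ = kg⁻¹·m⁻²·s³·A²
  (b) A·s·V⁻¹ = A·s·(J·C⁻¹)⁻¹ = kg⁻¹·m⁻²·s⁴·A²
  (c) [electrical conductance] = kg⁻¹·m⁻²·s³·A²
  (d) [A] / [kg·m²·s⁻³·A⁻¹] = kg⁻¹·m⁻²·s³·A²
All reduce to kg⁻¹·m⁻²·s³·A² except (b), which is kg⁻¹·m⁻²·s⁴·A².

(b)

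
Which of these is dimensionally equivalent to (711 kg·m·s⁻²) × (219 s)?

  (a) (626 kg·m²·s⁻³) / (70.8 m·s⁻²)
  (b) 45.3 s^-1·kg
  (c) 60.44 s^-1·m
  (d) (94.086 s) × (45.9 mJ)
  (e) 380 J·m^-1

Reference: [kg·m·s⁻²] · [s] = kg·m·s⁻¹.
Each option:
  (a) [kg·m²·s⁻³] / [m·s⁻²] = kg·m·s⁻¹  ← same
  (b) kg·s⁻¹
  (c) m·s⁻¹
  (d) [s] · [kg·m²·s⁻²] = kg·m²·s⁻¹
  (e) J·m⁻¹ = N·m·m⁻¹ = kg·m·s⁻²
Only (a) matches kg·m·s⁻¹.

(a)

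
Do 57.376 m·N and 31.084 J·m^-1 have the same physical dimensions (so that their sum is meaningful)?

Reduce each to base SI dimensions:
  57.376 m·N:  N·m = kg·m·s⁻²·m = kg·m²·s⁻²
  31.084 J·m^-1:  J·m⁻¹ = N·m·m⁻¹ = kg·m·s⁻²
kg·m²·s⁻² ≠ kg·m·s⁻², so they cannot be added.

No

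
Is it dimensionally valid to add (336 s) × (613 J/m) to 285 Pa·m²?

No

Reduce each to base SI dimensions:
  (336 s) × (613 J/m):  [s] · [kg·m·s⁻²] = kg·m·s⁻¹
  285 Pa·m²:  Pa·m² = N·m⁻²·m² = kg·m·s⁻²
kg·m·s⁻¹ ≠ kg·m·s⁻², so they cannot be added.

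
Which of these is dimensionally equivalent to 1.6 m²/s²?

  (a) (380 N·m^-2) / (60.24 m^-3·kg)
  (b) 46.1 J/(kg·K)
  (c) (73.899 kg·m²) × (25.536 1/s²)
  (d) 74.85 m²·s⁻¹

Reference: m²·s⁻².
Each option:
  (a) [kg·m⁻¹·s⁻²] / [kg·m⁻³] = m²·s⁻²  ← same
  (b) J·kg⁻¹·K⁻¹ = N·m·kg⁻¹·K⁻¹ = m²·s⁻²·K⁻¹
  (c) [kg·m²] · [s⁻²] = kg·m²·s⁻²
  (d) m²·s⁻¹
Only (a) matches m²·s⁻².

(a)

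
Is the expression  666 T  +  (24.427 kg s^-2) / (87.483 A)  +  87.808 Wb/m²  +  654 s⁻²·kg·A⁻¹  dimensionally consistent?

Yes

Dimensions:
  666 T:  T = Wb·m⁻² = kg·s⁻²·A⁻¹
  (24.427 kg s^-2) / (87.483 A):  [kg·s⁻²] / [A] = kg·s⁻²·A⁻¹
  87.808 Wb/m²:  Wb·m⁻² = V·s·m⁻² = kg·s⁻²·A⁻¹
  654 s⁻²·kg·A⁻¹:  kg·s⁻²·A⁻¹
Every term reduces to kg·s⁻²·A⁻¹.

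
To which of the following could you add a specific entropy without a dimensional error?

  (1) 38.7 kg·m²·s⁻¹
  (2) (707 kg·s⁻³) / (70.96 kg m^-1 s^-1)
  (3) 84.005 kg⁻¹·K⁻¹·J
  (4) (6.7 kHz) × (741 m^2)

(3)

Reference: [specific entropy] = m²·s⁻²·K⁻¹.
Each option:
  (1) kg·m²·s⁻¹
  (2) [kg·s⁻³] / [kg·m⁻¹·s⁻¹] = m·s⁻²
  (3) J·kg⁻¹·K⁻¹ = N·m·kg⁻¹·K⁻¹ = m²·s⁻²·K⁻¹  ← same
  (4) [s⁻¹] · [m²] = m²·s⁻¹
Only (3) matches m²·s⁻²·K⁻¹.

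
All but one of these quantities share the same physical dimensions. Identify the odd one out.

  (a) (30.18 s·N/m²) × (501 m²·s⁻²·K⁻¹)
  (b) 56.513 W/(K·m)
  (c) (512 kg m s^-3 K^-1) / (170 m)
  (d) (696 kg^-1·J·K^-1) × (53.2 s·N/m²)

(c)

In SI base units:
  (a) [kg·m⁻¹·s⁻¹] · [m²·s⁻²·K⁻¹] = kg·m·s⁻³·K⁻¹
  (b) W·m⁻¹·K⁻¹ = J·s⁻¹·m⁻¹·K⁻¹ = kg·m·s⁻³·K⁻¹
  (c) [kg·m·s⁻³·K⁻¹] / [m] = kg·s⁻³·K⁻¹
  (d) [m²·s⁻²·K⁻¹] · [kg·m⁻¹·s⁻¹] = kg·m·s⁻³·K⁻¹
All reduce to kg·m·s⁻³·K⁻¹ except (c), which is kg·s⁻³·K⁻¹.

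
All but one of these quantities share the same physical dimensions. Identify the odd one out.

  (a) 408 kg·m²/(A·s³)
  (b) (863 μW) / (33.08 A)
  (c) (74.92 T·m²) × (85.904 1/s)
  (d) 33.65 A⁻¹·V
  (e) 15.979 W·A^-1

In SI base units:
  (a) kg·m²·s⁻³·A⁻¹
  (b) [kg·m²·s⁻³] / [A] = kg·m²·s⁻³·A⁻¹
  (c) [kg·m²·s⁻²·A⁻¹] · [s⁻¹] = kg·m²·s⁻³·A⁻¹
  (d) V·A⁻¹ = J·C⁻¹·A⁻¹ = kg·m²·s⁻³·A⁻²
  (e) W·A⁻¹ = J·s⁻¹·A⁻¹ = kg·m²·s⁻³·A⁻¹
All reduce to kg·m²·s⁻³·A⁻¹ except (d), which is kg·m²·s⁻³·A⁻².

(d)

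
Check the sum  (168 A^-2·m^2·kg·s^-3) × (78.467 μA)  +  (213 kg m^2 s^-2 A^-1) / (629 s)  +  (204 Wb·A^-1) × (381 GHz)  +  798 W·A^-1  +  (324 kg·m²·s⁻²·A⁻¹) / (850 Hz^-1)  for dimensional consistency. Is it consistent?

Expand each in SI base units:
  (168 A^-2·m^2·kg·s^-3) × (78.467 μA):  [kg·m²·s⁻³·A⁻²] · [A] = kg·m²·s⁻³·A⁻¹
  (213 kg m^2 s^-2 A^-1) / (629 s):  [kg·m²·s⁻²·A⁻¹] / [s] = kg·m²·s⁻³·A⁻¹
  (204 Wb·A^-1) × (381 GHz):  [kg·m²·s⁻²·A⁻²] · [s⁻¹] = kg·m²·s⁻³·A⁻²
  798 W·A^-1:  W·A⁻¹ = J·s⁻¹·A⁻¹ = kg·m²·s⁻³·A⁻¹
  (324 kg·m²·s⁻²·A⁻¹) / (850 Hz^-1):  [kg·m²·s⁻²·A⁻¹] / [s] = kg·m²·s⁻³·A⁻¹
The terms do not share a single dimension (kg·m²·s⁻³·A⁻² vs kg·m²·s⁻³·A⁻¹).

No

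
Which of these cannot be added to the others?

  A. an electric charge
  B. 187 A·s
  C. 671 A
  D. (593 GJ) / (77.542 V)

C.

Work out the base dimensions of each:
  A. [electric charge] = s·A
  B. A·s = s·A
  C. A
  D. [kg·m²·s⁻²] / [kg·m²·s⁻³·A⁻¹] = s·A
All reduce to s·A except C., which is A.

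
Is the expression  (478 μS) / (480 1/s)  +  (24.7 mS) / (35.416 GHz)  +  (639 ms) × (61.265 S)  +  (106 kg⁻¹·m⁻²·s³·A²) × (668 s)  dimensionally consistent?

Yes

Reduce each to base SI dimensions:
  (478 μS) / (480 1/s):  [kg⁻¹·m⁻²·s³·A²] / [s⁻¹] = kg⁻¹·m⁻²·s⁴·A²
  (24.7 mS) / (35.416 GHz):  [kg⁻¹·m⁻²·s³·A²] / [s⁻¹] = kg⁻¹·m⁻²·s⁴·A²
  (639 ms) × (61.265 S):  [s] · [kg⁻¹·m⁻²·s³·A²] = kg⁻¹·m⁻²·s⁴·A²
  (106 kg⁻¹·m⁻²·s³·A²) × (668 s):  [kg⁻¹·m⁻²·s³·A²] · [s] = kg⁻¹·m⁻²·s⁴·A²
Every term reduces to kg⁻¹·m⁻²·s⁴·A².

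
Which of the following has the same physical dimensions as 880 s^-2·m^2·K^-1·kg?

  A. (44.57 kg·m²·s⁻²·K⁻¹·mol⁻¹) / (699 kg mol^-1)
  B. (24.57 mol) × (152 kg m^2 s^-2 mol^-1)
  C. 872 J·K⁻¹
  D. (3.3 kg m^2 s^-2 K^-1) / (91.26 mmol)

Reference: kg·m²·s⁻²·K⁻¹.
Each option:
  A. [kg·m²·s⁻²·K⁻¹·mol⁻¹] / [kg·mol⁻¹] = m²·s⁻²·K⁻¹
  B. [mol] · [kg·m²·s⁻²·mol⁻¹] = kg·m²·s⁻²
  C. J·K⁻¹ = N·m·K⁻¹ = kg·m²·s⁻²·K⁻¹  ← same
  D. [kg·m²·s⁻²·K⁻¹] / [mol] = kg·m²·s⁻²·K⁻¹·mol⁻¹
Only C. matches kg·m²·s⁻²·K⁻¹.

C.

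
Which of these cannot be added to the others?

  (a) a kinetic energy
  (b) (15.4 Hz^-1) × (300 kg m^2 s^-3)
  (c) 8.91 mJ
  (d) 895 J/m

Expand each in SI base units:
  (a) [kinetic energy] = kg·m²·s⁻²
  (b) [s] · [kg·m²·s⁻³] = kg·m²·s⁻²
  (c) J = N·m = kg·m²·s⁻²
  (d) J·m⁻¹ = N·m·m⁻¹ = kg·m·s⁻²
All reduce to kg·m²·s⁻² except (d), which is kg·m·s⁻².

(d)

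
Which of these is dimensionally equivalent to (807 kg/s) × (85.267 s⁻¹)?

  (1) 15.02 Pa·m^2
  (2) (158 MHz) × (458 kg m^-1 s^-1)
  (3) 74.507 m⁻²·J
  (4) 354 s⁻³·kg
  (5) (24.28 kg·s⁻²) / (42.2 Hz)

(3)

Reference: [kg·s⁻¹] · [s⁻¹] = kg·s⁻².
Each option:
  (1) Pa·m² = N·m⁻²·m² = kg·m·s⁻²
  (2) [s⁻¹] · [kg·m⁻¹·s⁻¹] = kg·m⁻¹·s⁻²
  (3) J·m⁻² = N·m·m⁻² = kg·s⁻²  ← same
  (4) kg·s⁻³
  (5) [kg·s⁻²] / [s⁻¹] = kg·s⁻¹
Only (3) matches kg·s⁻².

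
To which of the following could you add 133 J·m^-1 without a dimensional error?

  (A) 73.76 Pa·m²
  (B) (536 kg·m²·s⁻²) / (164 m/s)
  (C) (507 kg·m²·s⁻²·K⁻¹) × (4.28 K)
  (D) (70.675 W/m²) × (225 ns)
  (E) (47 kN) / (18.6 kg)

Reference: J·m⁻¹ = N·m·m⁻¹ = kg·m·s⁻².
Each option:
  (A) Pa·m² = N·m⁻²·m² = kg·m·s⁻²  ← same
  (B) [kg·m²·s⁻²] / [m·s⁻¹] = kg·m·s⁻¹
  (C) [kg·m²·s⁻²·K⁻¹] · [K] = kg·m²·s⁻²
  (D) [kg·s⁻³] · [s] = kg·s⁻²
  (E) [kg·m·s⁻²] / [kg] = m·s⁻²
Only (A) matches kg·m·s⁻².

(A)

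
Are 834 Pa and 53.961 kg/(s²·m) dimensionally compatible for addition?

Yes

Expand each in SI base units:
  834 Pa:  Pa = N·m⁻² = kg·m⁻¹·s⁻²
  53.961 kg/(s²·m):  kg·m⁻¹·s⁻²
Both are kg·m⁻¹·s⁻², so they have the same dimensions and can be added.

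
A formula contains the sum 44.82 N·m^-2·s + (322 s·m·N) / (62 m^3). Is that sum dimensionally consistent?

Dimensions:
  44.82 N·m^-2·s:  N·s·m⁻² = kg·m·s⁻²·s·m⁻² = kg·m⁻¹·s⁻¹
  (322 s·m·N) / (62 m^3):  [kg·m²·s⁻¹] / [m³] = kg·m⁻¹·s⁻¹
Both are kg·m⁻¹·s⁻¹, so they have the same dimensions and can be added.

Yes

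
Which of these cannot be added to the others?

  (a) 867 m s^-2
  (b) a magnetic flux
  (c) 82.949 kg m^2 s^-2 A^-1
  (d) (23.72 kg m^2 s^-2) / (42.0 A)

Dimensions:
  (a) m·s⁻²
  (b) [magnetic flux] = kg·m²·s⁻²·A⁻¹
  (c) kg·m²·s⁻²·A⁻¹
  (d) [kg·m²·s⁻²] / [A] = kg·m²·s⁻²·A⁻¹
All reduce to kg·m²·s⁻²·A⁻¹ except (a), which is m·s⁻².

(a)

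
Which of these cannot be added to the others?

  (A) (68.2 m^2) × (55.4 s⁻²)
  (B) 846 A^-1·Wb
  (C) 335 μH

In SI base units:
  (A) [m²] · [s⁻²] = m²·s⁻²
  (B) Wb·A⁻¹ = V·s·A⁻¹ = kg·m²·s⁻²·A⁻²
  (C) H = V·s·A⁻¹ = kg·m²·s⁻²·A⁻²
All reduce to kg·m²·s⁻²·A⁻² except (A), which is m²·s⁻².

(A)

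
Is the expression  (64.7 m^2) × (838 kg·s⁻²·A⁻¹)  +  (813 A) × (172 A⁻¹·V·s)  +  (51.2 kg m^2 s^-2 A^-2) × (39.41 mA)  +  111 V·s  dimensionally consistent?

Reduce each to base SI dimensions:
  (64.7 m^2) × (838 kg·s⁻²·A⁻¹):  [m²] · [kg·s⁻²·A⁻¹] = kg·m²·s⁻²·A⁻¹
  (813 A) × (172 A⁻¹·V·s):  [A] · [kg·m²·s⁻²·A⁻²] = kg·m²·s⁻²·A⁻¹
  (51.2 kg m^2 s^-2 A^-2) × (39.41 mA):  [kg·m²·s⁻²·A⁻²] · [A] = kg·m²·s⁻²·A⁻¹
  111 V·s:  V·s = J·C⁻¹·s = kg·m²·s⁻²·A⁻¹
Every term reduces to kg·m²·s⁻²·A⁻¹.

Yes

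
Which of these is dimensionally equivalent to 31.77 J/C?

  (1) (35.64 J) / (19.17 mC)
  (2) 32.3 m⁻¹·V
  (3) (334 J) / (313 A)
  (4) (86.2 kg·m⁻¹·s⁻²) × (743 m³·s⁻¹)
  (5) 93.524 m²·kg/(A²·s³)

(1)

Reference: J·C⁻¹ = N·m·(s·A)⁻¹ = kg·m²·s⁻³·A⁻¹.
Each option:
  (1) [kg·m²·s⁻²] / [s·A] = kg·m²·s⁻³·A⁻¹  ← same
  (2) V·m⁻¹ = J·C⁻¹·m⁻¹ = kg·m·s⁻³·A⁻¹
  (3) [kg·m²·s⁻²] / [A] = kg·m²·s⁻²·A⁻¹
  (4) [kg·m⁻¹·s⁻²] · [m³·s⁻¹] = kg·m²·s⁻³
  (5) kg·m²·s⁻³·A⁻²
Only (1) matches kg·m²·s⁻³·A⁻¹.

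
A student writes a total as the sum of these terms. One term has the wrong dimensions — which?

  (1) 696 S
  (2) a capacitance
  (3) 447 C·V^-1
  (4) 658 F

(1)

Expand each in SI base units:
  (1) S = Ω⁻¹ = kg⁻¹·m⁻²·s³·A²
  (2) [capacitance] = kg⁻¹·m⁻²·s⁴·A²
  (3) C·V⁻¹ = s·A·(J·C⁻¹)⁻¹ = kg⁻¹·m⁻²·s⁴·A²
  (4) F = C·V⁻¹ = kg⁻¹·m⁻²·s⁴·A²
All reduce to kg⁻¹·m⁻²·s⁴·A² except (1), which is kg⁻¹·m⁻²·s³·A².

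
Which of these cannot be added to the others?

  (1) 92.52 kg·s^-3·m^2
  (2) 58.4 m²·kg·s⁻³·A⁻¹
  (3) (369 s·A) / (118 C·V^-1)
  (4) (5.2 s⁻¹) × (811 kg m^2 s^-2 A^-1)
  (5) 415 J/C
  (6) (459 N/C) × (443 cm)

Work out the base dimensions of each:
  (1) kg·m²·s⁻³
  (2) kg·m²·s⁻³·A⁻¹
  (3) [s·A] / [kg⁻¹·m⁻²·s⁴·A²] = kg·m²·s⁻³·A⁻¹
  (4) [s⁻¹] · [kg·m²·s⁻²·A⁻¹] = kg·m²·s⁻³·A⁻¹
  (5) J·C⁻¹ = N·m·(s·A)⁻¹ = kg·m²·s⁻³·A⁻¹
  (6) [kg·m·s⁻³·A⁻¹] · [m] = kg·m²·s⁻³·A⁻¹
All reduce to kg·m²·s⁻³·A⁻¹ except (1), which is kg·m²·s⁻³.

(1)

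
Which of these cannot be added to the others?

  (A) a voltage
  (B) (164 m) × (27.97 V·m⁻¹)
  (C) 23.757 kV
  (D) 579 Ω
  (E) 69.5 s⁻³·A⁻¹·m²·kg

Expand each in SI base units:
  (A) [voltage] = kg·m²·s⁻³·A⁻¹
  (B) [m] · [kg·m·s⁻³·A⁻¹] = kg·m²·s⁻³·A⁻¹
  (C) V = J·C⁻¹ = kg·m²·s⁻³·A⁻¹
  (D) Ω = V·A⁻¹ = kg·m²·s⁻³·A⁻²
  (E) kg·m²·s⁻³·A⁻¹
All reduce to kg·m²·s⁻³·A⁻¹ except (D), which is kg·m²·s⁻³·A⁻².

(D)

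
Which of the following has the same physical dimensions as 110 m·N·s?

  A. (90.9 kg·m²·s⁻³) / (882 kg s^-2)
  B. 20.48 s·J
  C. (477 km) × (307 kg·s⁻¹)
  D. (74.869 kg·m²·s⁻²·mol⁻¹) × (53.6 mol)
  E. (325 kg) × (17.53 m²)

Reference: N·m·s = kg·m·s⁻²·m·s = kg·m²·s⁻¹.
Each option:
  A. [kg·m²·s⁻³] / [kg·s⁻²] = m²·s⁻¹
  B. J·s = N·m·s = kg·m²·s⁻¹  ← same
  C. [m] · [kg·s⁻¹] = kg·m·s⁻¹
  D. [kg·m²·s⁻²·mol⁻¹] · [mol] = kg·m²·s⁻²
  E. [kg] · [m²] = kg·m²
Only B. matches kg·m²·s⁻¹.

B.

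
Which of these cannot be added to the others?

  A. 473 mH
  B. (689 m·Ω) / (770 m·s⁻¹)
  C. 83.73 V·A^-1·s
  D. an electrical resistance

Dimensions:
  A. H = V·s·A⁻¹ = kg·m²·s⁻²·A⁻²
  B. [kg·m³·s⁻³·A⁻²] / [m·s⁻¹] = kg·m²·s⁻²·A⁻²
  C. V·s·A⁻¹ = J·C⁻¹·s·A⁻¹ = kg·m²·s⁻²·A⁻²
  D. [electrical resistance] = kg·m²·s⁻³·A⁻²
All reduce to kg·m²·s⁻²·A⁻² except D., which is kg·m²·s⁻³·A⁻².

D.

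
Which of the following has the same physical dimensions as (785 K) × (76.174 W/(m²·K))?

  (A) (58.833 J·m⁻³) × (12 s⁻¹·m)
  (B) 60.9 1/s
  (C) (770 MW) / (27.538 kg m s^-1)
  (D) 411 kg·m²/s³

Reference: [K] · [kg·s⁻³·K⁻¹] = kg·s⁻³.
Each option:
  (A) [kg·m⁻¹·s⁻²] · [m·s⁻¹] = kg·s⁻³  ← same
  (B) s⁻¹
  (C) [kg·m²·s⁻³] / [kg·m·s⁻¹] = m·s⁻²
  (D) kg·m²·s⁻³
Only (A) matches kg·s⁻³.

(A)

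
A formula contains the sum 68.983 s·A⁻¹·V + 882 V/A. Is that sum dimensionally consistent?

No

Reduce each to base SI dimensions:
  68.983 s·A⁻¹·V:  V·s·A⁻¹ = J·C⁻¹·s·A⁻¹ = kg·m²·s⁻²·A⁻²
  882 V/A:  V·A⁻¹ = J·C⁻¹·A⁻¹ = kg·m²·s⁻³·A⁻²
kg·m²·s⁻²·A⁻² ≠ kg·m²·s⁻³·A⁻², so they cannot be added.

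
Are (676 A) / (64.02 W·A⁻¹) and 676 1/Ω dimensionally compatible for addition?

Reduce each to base SI dimensions:
  (676 A) / (64.02 W·A⁻¹):  [A] / [kg·m²·s⁻³·A⁻¹] = kg⁻¹·m⁻²·s³·A²
  676 1/Ω:  Ω⁻¹ = (V·A⁻¹)⁻¹ = kg⁻¹·m⁻²·s³·A²
Both are kg⁻¹·m⁻²·s³·A², so they have the same dimensions and can be added.

Yes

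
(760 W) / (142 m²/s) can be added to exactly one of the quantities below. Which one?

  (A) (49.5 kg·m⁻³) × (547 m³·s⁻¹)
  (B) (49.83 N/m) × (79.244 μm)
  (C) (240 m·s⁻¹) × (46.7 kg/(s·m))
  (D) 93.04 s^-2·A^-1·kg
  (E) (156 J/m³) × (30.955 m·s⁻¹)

(C)

Reference: [kg·m²·s⁻³] / [m²·s⁻¹] = kg·s⁻².
Each option:
  (A) [kg·m⁻³] · [m³·s⁻¹] = kg·s⁻¹
  (B) [kg·s⁻²] · [m] = kg·m·s⁻²
  (C) [m·s⁻¹] · [kg·m⁻¹·s⁻¹] = kg·s⁻²  ← same
  (D) kg·s⁻²·A⁻¹
  (E) [kg·m⁻¹·s⁻²] · [m·s⁻¹] = kg·s⁻³
Only (C) matches kg·s⁻².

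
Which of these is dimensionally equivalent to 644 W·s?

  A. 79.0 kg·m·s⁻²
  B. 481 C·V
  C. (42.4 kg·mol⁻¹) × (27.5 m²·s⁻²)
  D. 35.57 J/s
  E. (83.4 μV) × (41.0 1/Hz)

B.

Reference: W·s = J·s⁻¹·s = kg·m²·s⁻².
Each option:
  A. kg·m·s⁻²
  B. C·V = s·A·J·C⁻¹ = kg·m²·s⁻²  ← same
  C. [kg·mol⁻¹] · [m²·s⁻²] = kg·m²·s⁻²·mol⁻¹
  D. J·s⁻¹ = N·m·s⁻¹ = kg·m²·s⁻³
  E. [kg·m²·s⁻³·A⁻¹] · [s] = kg·m²·s⁻²·A⁻¹
Only B. matches kg·m²·s⁻².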